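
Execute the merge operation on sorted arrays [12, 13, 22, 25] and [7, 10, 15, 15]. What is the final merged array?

Merging process:

Compare 12 vs 7: take 7 from right. Merged: [7]
Compare 12 vs 10: take 10 from right. Merged: [7, 10]
Compare 12 vs 15: take 12 from left. Merged: [7, 10, 12]
Compare 13 vs 15: take 13 from left. Merged: [7, 10, 12, 13]
Compare 22 vs 15: take 15 from right. Merged: [7, 10, 12, 13, 15]
Compare 22 vs 15: take 15 from right. Merged: [7, 10, 12, 13, 15, 15]
Append remaining from left: [22, 25]. Merged: [7, 10, 12, 13, 15, 15, 22, 25]

Final merged array: [7, 10, 12, 13, 15, 15, 22, 25]
Total comparisons: 6

The merged array is [7, 10, 12, 13, 15, 15, 22, 25], requiring 6 comparisons. The merge step runs in O(n) time where n is the total number of elements.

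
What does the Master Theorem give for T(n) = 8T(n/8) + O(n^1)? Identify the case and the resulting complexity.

Master Theorem for T(n) = 8T(n/8) + O(n^1):

a = 8, b = 8, c = 1
log_b(a) = log_8(8) = 1.0000

Case 2: c = 1 = log_8(8) = 1.0000
T(n) = O(n^1 log n) = O(n log n)

For T(n) = 8T(n/8) + O(n^1): log_8(8) = 1.0000. This is Case 2 of the Master Theorem (c = log_b(a), equal work at all levels), giving O(n log n).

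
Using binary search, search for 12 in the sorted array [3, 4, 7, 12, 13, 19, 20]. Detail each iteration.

Binary search for 12 in [3, 4, 7, 12, 13, 19, 20]:

lo=0, hi=6, mid=3, arr[mid]=12 -> Found target at index 3!

Binary search finds 12 at index 3 after 1 comparisons. The search repeatedly halves the search space by comparing with the middle element.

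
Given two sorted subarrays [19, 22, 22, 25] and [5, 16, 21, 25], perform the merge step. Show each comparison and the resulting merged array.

Merging process:

Compare 19 vs 5: take 5 from right. Merged: [5]
Compare 19 vs 16: take 16 from right. Merged: [5, 16]
Compare 19 vs 21: take 19 from left. Merged: [5, 16, 19]
Compare 22 vs 21: take 21 from right. Merged: [5, 16, 19, 21]
Compare 22 vs 25: take 22 from left. Merged: [5, 16, 19, 21, 22]
Compare 22 vs 25: take 22 from left. Merged: [5, 16, 19, 21, 22, 22]
Compare 25 vs 25: take 25 from left. Merged: [5, 16, 19, 21, 22, 22, 25]
Append remaining from right: [25]. Merged: [5, 16, 19, 21, 22, 22, 25, 25]

Final merged array: [5, 16, 19, 21, 22, 22, 25, 25]
Total comparisons: 7

The merged array is [5, 16, 19, 21, 22, 22, 25, 25], requiring 7 comparisons. The merge step runs in O(n) time where n is the total number of elements.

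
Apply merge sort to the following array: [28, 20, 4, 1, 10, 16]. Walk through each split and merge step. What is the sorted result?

Merge sort trace:

Split: [28, 20, 4, 1, 10, 16] -> [28, 20, 4] and [1, 10, 16]
  Split: [28, 20, 4] -> [28] and [20, 4]
    Split: [20, 4] -> [20] and [4]
    Merge: [20] + [4] -> [4, 20]
  Merge: [28] + [4, 20] -> [4, 20, 28]
  Split: [1, 10, 16] -> [1] and [10, 16]
    Split: [10, 16] -> [10] and [16]
    Merge: [10] + [16] -> [10, 16]
  Merge: [1] + [10, 16] -> [1, 10, 16]
Merge: [4, 20, 28] + [1, 10, 16] -> [1, 4, 10, 16, 20, 28]

Final sorted array: [1, 4, 10, 16, 20, 28]

The merge sort proceeds by recursively splitting the array and merging sorted halves.
After all merges, the sorted array is [1, 4, 10, 16, 20, 28].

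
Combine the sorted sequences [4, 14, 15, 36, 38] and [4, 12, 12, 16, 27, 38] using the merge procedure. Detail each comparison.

Merging process:

Compare 4 vs 4: take 4 from left. Merged: [4]
Compare 14 vs 4: take 4 from right. Merged: [4, 4]
Compare 14 vs 12: take 12 from right. Merged: [4, 4, 12]
Compare 14 vs 12: take 12 from right. Merged: [4, 4, 12, 12]
Compare 14 vs 16: take 14 from left. Merged: [4, 4, 12, 12, 14]
Compare 15 vs 16: take 15 from left. Merged: [4, 4, 12, 12, 14, 15]
Compare 36 vs 16: take 16 from right. Merged: [4, 4, 12, 12, 14, 15, 16]
Compare 36 vs 27: take 27 from right. Merged: [4, 4, 12, 12, 14, 15, 16, 27]
Compare 36 vs 38: take 36 from left. Merged: [4, 4, 12, 12, 14, 15, 16, 27, 36]
Compare 38 vs 38: take 38 from left. Merged: [4, 4, 12, 12, 14, 15, 16, 27, 36, 38]
Append remaining from right: [38]. Merged: [4, 4, 12, 12, 14, 15, 16, 27, 36, 38, 38]

Final merged array: [4, 4, 12, 12, 14, 15, 16, 27, 36, 38, 38]
Total comparisons: 10

The merged array is [4, 4, 12, 12, 14, 15, 16, 27, 36, 38, 38], requiring 10 comparisons. The merge step runs in O(n) time where n is the total number of elements.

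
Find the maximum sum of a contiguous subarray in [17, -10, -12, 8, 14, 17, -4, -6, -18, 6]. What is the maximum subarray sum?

Using Kadane's algorithm on [17, -10, -12, 8, 14, 17, -4, -6, -18, 6]:

Scanning through the array:
Position 1 (value -10): max_ending_here = 7, max_so_far = 17
Position 2 (value -12): max_ending_here = -5, max_so_far = 17
Position 3 (value 8): max_ending_here = 8, max_so_far = 17
Position 4 (value 14): max_ending_here = 22, max_so_far = 22
Position 5 (value 17): max_ending_here = 39, max_so_far = 39
Position 6 (value -4): max_ending_here = 35, max_so_far = 39
Position 7 (value -6): max_ending_here = 29, max_so_far = 39
Position 8 (value -18): max_ending_here = 11, max_so_far = 39
Position 9 (value 6): max_ending_here = 17, max_so_far = 39

Maximum subarray: [8, 14, 17]
Maximum sum: 39

The maximum subarray is [8, 14, 17] with sum 39. This subarray runs from index 3 to index 5.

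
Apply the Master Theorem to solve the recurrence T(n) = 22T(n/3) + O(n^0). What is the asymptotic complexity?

Master Theorem for T(n) = 22T(n/3) + O(n^0):

a = 22, b = 3, c = 0
log_b(a) = log_3(22) = 2.8136

Case 1: c = 0 < log_3(22) = 2.8136
T(n) = O(n^(log_3 22))

For T(n) = 22T(n/3) + O(n^0): log_3(22) = 2.8136. This is Case 1 of the Master Theorem (c < log_b(a), work dominated by leaves), giving O(n^(log_3 22)).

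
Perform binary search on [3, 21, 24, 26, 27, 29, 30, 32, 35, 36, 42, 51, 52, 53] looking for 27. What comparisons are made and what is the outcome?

Binary search for 27 in [3, 21, 24, 26, 27, 29, 30, 32, 35, 36, 42, 51, 52, 53]:

lo=0, hi=13, mid=6, arr[mid]=30 -> 30 > 27, search left half
lo=0, hi=5, mid=2, arr[mid]=24 -> 24 < 27, search right half
lo=3, hi=5, mid=4, arr[mid]=27 -> Found target at index 4!

Binary search finds 27 at index 4 after 3 comparisons. The search repeatedly halves the search space by comparing with the middle element.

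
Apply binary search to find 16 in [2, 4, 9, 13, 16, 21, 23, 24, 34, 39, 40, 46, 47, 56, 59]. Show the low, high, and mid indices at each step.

Binary search for 16 in [2, 4, 9, 13, 16, 21, 23, 24, 34, 39, 40, 46, 47, 56, 59]:

lo=0, hi=14, mid=7, arr[mid]=24 -> 24 > 16, search left half
lo=0, hi=6, mid=3, arr[mid]=13 -> 13 < 16, search right half
lo=4, hi=6, mid=5, arr[mid]=21 -> 21 > 16, search left half
lo=4, hi=4, mid=4, arr[mid]=16 -> Found target at index 4!

Binary search finds 16 at index 4 after 4 comparisons. The search repeatedly halves the search space by comparing with the middle element.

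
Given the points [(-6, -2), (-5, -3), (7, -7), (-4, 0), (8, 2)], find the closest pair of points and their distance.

Computing all pairwise distances among 5 points:

d((-6, -2), (-5, -3)) = 1.4142 <-- minimum
d((-6, -2), (7, -7)) = 13.9284
d((-6, -2), (-4, 0)) = 2.8284
d((-6, -2), (8, 2)) = 14.5602
d((-5, -3), (7, -7)) = 12.6491
d((-5, -3), (-4, 0)) = 3.1623
d((-5, -3), (8, 2)) = 13.9284
d((7, -7), (-4, 0)) = 13.0384
d((7, -7), (8, 2)) = 9.0554
d((-4, 0), (8, 2)) = 12.1655

Closest pair: (-6, -2) and (-5, -3) with distance 1.4142

The closest pair is (-6, -2) and (-5, -3) with Euclidean distance 1.4142. For 5 points, brute-force pairwise comparison is shown above. For large n, the divide-and-conquer algorithm (sort by x, recurse on halves, check the dividing strip) achieves O(n log n).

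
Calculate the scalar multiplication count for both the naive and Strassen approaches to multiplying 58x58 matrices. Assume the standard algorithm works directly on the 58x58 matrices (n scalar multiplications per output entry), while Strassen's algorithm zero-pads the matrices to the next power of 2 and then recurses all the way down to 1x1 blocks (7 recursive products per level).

Matrix multiplication for 58x58 matrices:

Strassen's algorithm requires power-of-2 dimensions. Pad 58x58 to 64x64 (next power of 2).

Standard algorithm: 58^3 = 195112 multiplications
Strassen's algorithm: 7^(log2(64)) = 7^6 = 117649 multiplications
Savings: 195112 - 117649 = 77463 multiplications

Standard: 195112 multiplications (58^3). Strassen: 117649 multiplications (7^6, after padding to 64x64). Strassen reduces 8 recursive multiplications to 7 at each level.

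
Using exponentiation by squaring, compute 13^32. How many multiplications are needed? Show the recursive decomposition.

Computing 13^32 by squaring (build up from 13^1; each line after the first costs one multiplication):

13^1 = 13
13^2 = (13^1)^2 = 13^2 = 169
13^4 = (13^2)^2 = 169^2 = 28561
13^8 = (13^4)^2 = 28561^2 = 815730721
13^16 = (13^8)^2 = 815730721^2 = 665416609183179841
13^32 = (13^16)^2 = 665416609183179841^2 = 442779263776840698304313192148785281

Result: 442779263776840698304313192148785281
Multiplications needed: 5 (5 lines after 13^1)

13^32 = 442779263776840698304313192148785281. Using exponentiation by squaring, this requires 5 multiplications. The key idea: if the exponent is even, square the half-power; if odd, multiply by the base once.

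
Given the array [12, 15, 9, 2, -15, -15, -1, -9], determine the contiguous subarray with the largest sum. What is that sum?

Using Kadane's algorithm on [12, 15, 9, 2, -15, -15, -1, -9]:

Scanning through the array:
Position 1 (value 15): max_ending_here = 27, max_so_far = 27
Position 2 (value 9): max_ending_here = 36, max_so_far = 36
Position 3 (value 2): max_ending_here = 38, max_so_far = 38
Position 4 (value -15): max_ending_here = 23, max_so_far = 38
Position 5 (value -15): max_ending_here = 8, max_so_far = 38
Position 6 (value -1): max_ending_here = 7, max_so_far = 38
Position 7 (value -9): max_ending_here = -2, max_so_far = 38

Maximum subarray: [12, 15, 9, 2]
Maximum sum: 38

The maximum subarray is [12, 15, 9, 2] with sum 38. This subarray runs from index 0 to index 3.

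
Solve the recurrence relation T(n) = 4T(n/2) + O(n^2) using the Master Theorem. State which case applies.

Master Theorem for T(n) = 4T(n/2) + O(n^2):

a = 4, b = 2, c = 2
log_b(a) = log_2(4) = 2.0000

Case 2: c = 2 = log_2(4) = 2.0000
T(n) = O(n^2 log n) = O(n^2 log n)

For T(n) = 4T(n/2) + O(n^2): log_2(4) = 2.0000. This is Case 2 of the Master Theorem (c = log_b(a), equal work at all levels), giving O(n^2 log n).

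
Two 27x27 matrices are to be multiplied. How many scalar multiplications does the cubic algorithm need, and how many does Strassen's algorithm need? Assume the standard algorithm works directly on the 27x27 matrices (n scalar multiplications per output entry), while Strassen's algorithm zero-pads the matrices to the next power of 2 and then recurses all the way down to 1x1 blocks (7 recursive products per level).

Matrix multiplication for 27x27 matrices:

Strassen's algorithm requires power-of-2 dimensions. Pad 27x27 to 32x32 (next power of 2).

Standard algorithm: 27^3 = 19683 multiplications
Strassen's algorithm: 7^(log2(32)) = 7^5 = 16807 multiplications
Savings: 19683 - 16807 = 2876 multiplications

Standard: 19683 multiplications (27^3). Strassen: 16807 multiplications (7^5, after padding to 32x32). Strassen reduces 8 recursive multiplications to 7 at each level.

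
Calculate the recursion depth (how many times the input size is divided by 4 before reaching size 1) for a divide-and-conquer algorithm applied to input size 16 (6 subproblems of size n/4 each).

For divide and conquer with division factor 4:

Problem sizes at each level:
Level 0: 16
Level 1: 4
Level 2: 1

The root is level 0 and the size-1 base case is level 2 (the tree spans levels 0 through 2, i.e. 3 levels counting the root), so the depth is the number of divisions: log_4(16) = 2

The recursion tree depth is log_4(16) = 2. At each level, the problem size is divided by 4, so it takes 2 divisions to reduce to a base case of size 1. The algorithm makes 6 recursive calls at each level.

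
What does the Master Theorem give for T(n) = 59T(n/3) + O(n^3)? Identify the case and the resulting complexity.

Master Theorem for T(n) = 59T(n/3) + O(n^3):

a = 59, b = 3, c = 3
log_b(a) = log_3(59) = 3.7115

Case 1: c = 3 < log_3(59) = 3.7115
T(n) = O(n^(log_3 59))

For T(n) = 59T(n/3) + O(n^3): log_3(59) = 3.7115. This is Case 1 of the Master Theorem (c < log_b(a), work dominated by leaves), giving O(n^(log_3 59)).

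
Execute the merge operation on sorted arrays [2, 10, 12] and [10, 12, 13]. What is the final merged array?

Merging process:

Compare 2 vs 10: take 2 from left. Merged: [2]
Compare 10 vs 10: take 10 from left. Merged: [2, 10]
Compare 12 vs 10: take 10 from right. Merged: [2, 10, 10]
Compare 12 vs 12: take 12 from left. Merged: [2, 10, 10, 12]
Append remaining from right: [12, 13]. Merged: [2, 10, 10, 12, 12, 13]

Final merged array: [2, 10, 10, 12, 12, 13]
Total comparisons: 4

The merged array is [2, 10, 10, 12, 12, 13], requiring 4 comparisons. The merge step runs in O(n) time where n is the total number of elements.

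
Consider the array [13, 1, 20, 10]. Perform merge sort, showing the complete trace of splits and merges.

Merge sort trace:

Split: [13, 1, 20, 10] -> [13, 1] and [20, 10]
  Split: [13, 1] -> [13] and [1]
  Merge: [13] + [1] -> [1, 13]
  Split: [20, 10] -> [20] and [10]
  Merge: [20] + [10] -> [10, 20]
Merge: [1, 13] + [10, 20] -> [1, 10, 13, 20]

Final sorted array: [1, 10, 13, 20]

The merge sort proceeds by recursively splitting the array and merging sorted halves.
After all merges, the sorted array is [1, 10, 13, 20].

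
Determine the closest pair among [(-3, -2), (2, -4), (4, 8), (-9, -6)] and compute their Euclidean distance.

Computing all pairwise distances among 4 points:

d((-3, -2), (2, -4)) = 5.3852 <-- minimum
d((-3, -2), (4, 8)) = 12.2066
d((-3, -2), (-9, -6)) = 7.2111
d((2, -4), (4, 8)) = 12.1655
d((2, -4), (-9, -6)) = 11.1803
d((4, 8), (-9, -6)) = 19.105

Closest pair: (-3, -2) and (2, -4) with distance 5.3852

The closest pair is (-3, -2) and (2, -4) with Euclidean distance 5.3852. For 4 points, brute-force pairwise comparison is shown above. For large n, the divide-and-conquer algorithm (sort by x, recurse on halves, check the dividing strip) achieves O(n log n).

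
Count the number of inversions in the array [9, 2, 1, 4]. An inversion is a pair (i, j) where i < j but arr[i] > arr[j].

Finding inversions in [9, 2, 1, 4]:

(0, 1): arr[0]=9 > arr[1]=2
(0, 2): arr[0]=9 > arr[2]=1
(0, 3): arr[0]=9 > arr[3]=4
(1, 2): arr[1]=2 > arr[2]=1

Total inversions: 4

The array has 4 inversion(s): (0,1), (0,2), (0,3), (1,2). Each pair (i,j) satisfies i < j and arr[i] > arr[j].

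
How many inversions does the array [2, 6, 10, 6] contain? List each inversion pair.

Finding inversions in [2, 6, 10, 6]:

(2, 3): arr[2]=10 > arr[3]=6

Total inversions: 1

The array has 1 inversion(s): (2,3). Each pair (i,j) satisfies i < j and arr[i] > arr[j].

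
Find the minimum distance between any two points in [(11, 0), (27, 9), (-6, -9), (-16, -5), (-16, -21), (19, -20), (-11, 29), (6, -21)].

Computing all pairwise distances among 8 points:

d((11, 0), (27, 9)) = 18.3576
d((11, 0), (-6, -9)) = 19.2354
d((11, 0), (-16, -5)) = 27.4591
d((11, 0), (-16, -21)) = 34.2053
d((11, 0), (19, -20)) = 21.5407
d((11, 0), (-11, 29)) = 36.4005
d((11, 0), (6, -21)) = 21.587
d((27, 9), (-6, -9)) = 37.5899
d((27, 9), (-16, -5)) = 45.2217
d((27, 9), (-16, -21)) = 52.4309
d((27, 9), (19, -20)) = 30.0832
d((27, 9), (-11, 29)) = 42.9418
d((27, 9), (6, -21)) = 36.6197
d((-6, -9), (-16, -5)) = 10.7703 <-- minimum
d((-6, -9), (-16, -21)) = 15.6205
d((-6, -9), (19, -20)) = 27.313
d((-6, -9), (-11, 29)) = 38.3275
d((-6, -9), (6, -21)) = 16.9706
d((-16, -5), (-16, -21)) = 16.0
d((-16, -5), (19, -20)) = 38.0789
d((-16, -5), (-11, 29)) = 34.3657
d((-16, -5), (6, -21)) = 27.2029
d((-16, -21), (19, -20)) = 35.0143
d((-16, -21), (-11, 29)) = 50.2494
d((-16, -21), (6, -21)) = 22.0
d((19, -20), (-11, 29)) = 57.4543
d((19, -20), (6, -21)) = 13.0384
d((-11, 29), (6, -21)) = 52.811

Closest pair: (-6, -9) and (-16, -5) with distance 10.7703

The closest pair is (-6, -9) and (-16, -5) with Euclidean distance 10.7703. For 8 points, brute-force pairwise comparison is shown above. For large n, the divide-and-conquer algorithm (sort by x, recurse on halves, check the dividing strip) achieves O(n log n).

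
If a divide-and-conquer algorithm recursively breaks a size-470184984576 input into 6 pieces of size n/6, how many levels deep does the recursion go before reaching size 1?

For divide and conquer with division factor 6:

Problem sizes at each level:
Level 0: 470184984576
Level 1: 78364164096
Level 2: 13060694016
Level 3: 2176782336
Level 4: 362797056
Level 5: 60466176
Level 6: 10077696
Level 7: 1679616
Level 8: 279936
Level 9: 46656
Level 10: 7776
Level 11: 1296
Level 12: 216
Level 13: 36
Level 14: 6
Level 15: 1

The root is level 0 and the size-1 base case is level 15 (the tree spans levels 0 through 15, i.e. 16 levels counting the root), so the depth is the number of divisions: log_6(470184984576) = 15

The recursion tree depth is log_6(470184984576) = 15. At each level, the problem size is divided by 6, so it takes 15 divisions to reduce to a base case of size 1. The algorithm makes 6 recursive calls at each level.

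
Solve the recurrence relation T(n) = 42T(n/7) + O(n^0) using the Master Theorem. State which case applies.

Master Theorem for T(n) = 42T(n/7) + O(n^0):

a = 42, b = 7, c = 0
log_b(a) = log_7(42) = 1.9208

Case 1: c = 0 < log_7(42) = 1.9208
T(n) = O(n^(log_7 42))

For T(n) = 42T(n/7) + O(n^0): log_7(42) = 1.9208. This is Case 1 of the Master Theorem (c < log_b(a), work dominated by leaves), giving O(n^(log_7 42)).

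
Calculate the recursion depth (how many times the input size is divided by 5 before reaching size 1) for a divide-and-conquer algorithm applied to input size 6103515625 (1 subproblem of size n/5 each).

For divide and conquer with division factor 5:

Problem sizes at each level:
Level 0: 6103515625
Level 1: 1220703125
Level 2: 244140625
Level 3: 48828125
Level 4: 9765625
Level 5: 1953125
Level 6: 390625
Level 7: 78125
Level 8: 15625
Level 9: 3125
Level 10: 625
Level 11: 125
Level 12: 25
Level 13: 5
Level 14: 1

The root is level 0 and the size-1 base case is level 14 (the tree spans levels 0 through 14, i.e. 15 levels counting the root), so the depth is the number of divisions: log_5(6103515625) = 14

The recursion tree depth is log_5(6103515625) = 14. At each level, the problem size is divided by 5, so it takes 14 divisions to reduce to a base case of size 1. The algorithm makes 1 recursive call at each level.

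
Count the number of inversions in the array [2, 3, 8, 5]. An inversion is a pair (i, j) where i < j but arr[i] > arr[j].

Finding inversions in [2, 3, 8, 5]:

(2, 3): arr[2]=8 > arr[3]=5

Total inversions: 1

The array has 1 inversion(s): (2,3). Each pair (i,j) satisfies i < j and arr[i] > arr[j].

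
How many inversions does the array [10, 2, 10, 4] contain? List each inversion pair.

Finding inversions in [10, 2, 10, 4]:

(0, 1): arr[0]=10 > arr[1]=2
(0, 3): arr[0]=10 > arr[3]=4
(2, 3): arr[2]=10 > arr[3]=4

Total inversions: 3

The array has 3 inversion(s): (0,1), (0,3), (2,3). Each pair (i,j) satisfies i < j and arr[i] > arr[j].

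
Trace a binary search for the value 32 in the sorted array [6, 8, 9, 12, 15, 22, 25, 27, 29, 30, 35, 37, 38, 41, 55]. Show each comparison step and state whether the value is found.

Binary search for 32 in [6, 8, 9, 12, 15, 22, 25, 27, 29, 30, 35, 37, 38, 41, 55]:

lo=0, hi=14, mid=7, arr[mid]=27 -> 27 < 32, search right half
lo=8, hi=14, mid=11, arr[mid]=37 -> 37 > 32, search left half
lo=8, hi=10, mid=9, arr[mid]=30 -> 30 < 32, search right half
lo=10, hi=10, mid=10, arr[mid]=35 -> 35 > 32, search left half
lo=10 > hi=9, target 32 not found

Binary search determines that 32 is not in the array after 4 comparisons. The search space was exhausted without finding the target.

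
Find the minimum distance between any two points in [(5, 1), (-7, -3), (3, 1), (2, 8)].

Computing all pairwise distances among 4 points:

d((5, 1), (-7, -3)) = 12.6491
d((5, 1), (3, 1)) = 2.0 <-- minimum
d((5, 1), (2, 8)) = 7.6158
d((-7, -3), (3, 1)) = 10.7703
d((-7, -3), (2, 8)) = 14.2127
d((3, 1), (2, 8)) = 7.0711

Closest pair: (5, 1) and (3, 1) with distance 2.0

The closest pair is (5, 1) and (3, 1) with Euclidean distance 2.0. For 4 points, brute-force pairwise comparison is shown above. For large n, the divide-and-conquer algorithm (sort by x, recurse on halves, check the dividing strip) achieves O(n log n).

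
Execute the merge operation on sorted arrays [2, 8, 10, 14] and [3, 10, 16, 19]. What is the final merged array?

Merging process:

Compare 2 vs 3: take 2 from left. Merged: [2]
Compare 8 vs 3: take 3 from right. Merged: [2, 3]
Compare 8 vs 10: take 8 from left. Merged: [2, 3, 8]
Compare 10 vs 10: take 10 from left. Merged: [2, 3, 8, 10]
Compare 14 vs 10: take 10 from right. Merged: [2, 3, 8, 10, 10]
Compare 14 vs 16: take 14 from left. Merged: [2, 3, 8, 10, 10, 14]
Append remaining from right: [16, 19]. Merged: [2, 3, 8, 10, 10, 14, 16, 19]

Final merged array: [2, 3, 8, 10, 10, 14, 16, 19]
Total comparisons: 6

The merged array is [2, 3, 8, 10, 10, 14, 16, 19], requiring 6 comparisons. The merge step runs in O(n) time where n is the total number of elements.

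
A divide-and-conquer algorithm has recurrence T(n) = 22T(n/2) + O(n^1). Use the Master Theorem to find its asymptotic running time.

Master Theorem for T(n) = 22T(n/2) + O(n^1):

a = 22, b = 2, c = 1
log_b(a) = log_2(22) = 4.4594

Case 1: c = 1 < log_2(22) = 4.4594
T(n) = O(n^(log_2 22))

For T(n) = 22T(n/2) + O(n^1): log_2(22) = 4.4594. This is Case 1 of the Master Theorem (c < log_b(a), work dominated by leaves), giving O(n^(log_2 22)).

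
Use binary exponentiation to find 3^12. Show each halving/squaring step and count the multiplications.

Computing 3^12 by squaring (build up from 3^1; each line after the first costs one multiplication):

3^1 = 3
3^2 = (3^1)^2 = 3^2 = 9
3^3 = 3 * 3^2 = 3 * 9 = 27
3^6 = (3^3)^2 = 27^2 = 729
3^12 = (3^6)^2 = 729^2 = 531441

Result: 531441
Multiplications needed: 4 (4 lines after 3^1)

3^12 = 531441. Using exponentiation by squaring, this requires 4 multiplications. The key idea: if the exponent is even, square the half-power; if odd, multiply by the base once.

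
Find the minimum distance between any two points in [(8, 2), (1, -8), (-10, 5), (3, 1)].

Computing all pairwise distances among 4 points:

d((8, 2), (1, -8)) = 12.2066
d((8, 2), (-10, 5)) = 18.2483
d((8, 2), (3, 1)) = 5.099 <-- minimum
d((1, -8), (-10, 5)) = 17.0294
d((1, -8), (3, 1)) = 9.2195
d((-10, 5), (3, 1)) = 13.6015

Closest pair: (8, 2) and (3, 1) with distance 5.099

The closest pair is (8, 2) and (3, 1) with Euclidean distance 5.099. For 4 points, brute-force pairwise comparison is shown above. For large n, the divide-and-conquer algorithm (sort by x, recurse on halves, check the dividing strip) achieves O(n log n).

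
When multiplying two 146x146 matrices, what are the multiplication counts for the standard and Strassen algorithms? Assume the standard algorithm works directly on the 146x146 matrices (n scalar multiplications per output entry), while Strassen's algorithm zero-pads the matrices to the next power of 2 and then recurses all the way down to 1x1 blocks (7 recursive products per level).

Matrix multiplication for 146x146 matrices:

Strassen's algorithm requires power-of-2 dimensions. Pad 146x146 to 256x256 (next power of 2).

Standard algorithm: 146^3 = 3112136 multiplications
Strassen's algorithm: 7^(log2(256)) = 7^8 = 5764801 multiplications
Difference: 3112136 - 5764801 = -2652665 (Strassen uses MORE here due to padding overhead — for small or just-over-power-of-2 n, padding can outweigh the per-level savings)

Standard: 3112136 multiplications (146^3). Strassen: 5764801 multiplications (7^8, after padding to 256x256). Strassen reduces 8 recursive multiplications to 7 at each level.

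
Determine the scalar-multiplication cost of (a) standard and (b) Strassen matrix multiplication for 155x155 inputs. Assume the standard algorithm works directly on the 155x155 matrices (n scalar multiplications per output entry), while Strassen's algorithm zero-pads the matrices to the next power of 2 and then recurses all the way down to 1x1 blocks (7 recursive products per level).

Matrix multiplication for 155x155 matrices:

Strassen's algorithm requires power-of-2 dimensions. Pad 155x155 to 256x256 (next power of 2).

Standard algorithm: 155^3 = 3723875 multiplications
Strassen's algorithm: 7^(log2(256)) = 7^8 = 5764801 multiplications
Difference: 3723875 - 5764801 = -2040926 (Strassen uses MORE here due to padding overhead — for small or just-over-power-of-2 n, padding can outweigh the per-level savings)

Standard: 3723875 multiplications (155^3). Strassen: 5764801 multiplications (7^8, after padding to 256x256). Strassen reduces 8 recursive multiplications to 7 at each level.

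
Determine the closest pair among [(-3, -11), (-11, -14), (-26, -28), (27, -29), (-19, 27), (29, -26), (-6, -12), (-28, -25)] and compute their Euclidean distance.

Computing all pairwise distances among 8 points:

d((-3, -11), (-11, -14)) = 8.544
d((-3, -11), (-26, -28)) = 28.6007
d((-3, -11), (27, -29)) = 34.9857
d((-3, -11), (-19, 27)) = 41.2311
d((-3, -11), (29, -26)) = 35.3412
d((-3, -11), (-6, -12)) = 3.1623 <-- minimum
d((-3, -11), (-28, -25)) = 28.6531
d((-11, -14), (-26, -28)) = 20.5183
d((-11, -14), (27, -29)) = 40.8534
d((-11, -14), (-19, 27)) = 41.7732
d((-11, -14), (29, -26)) = 41.7612
d((-11, -14), (-6, -12)) = 5.3852
d((-11, -14), (-28, -25)) = 20.2485
d((-26, -28), (27, -29)) = 53.0094
d((-26, -28), (-19, 27)) = 55.4437
d((-26, -28), (29, -26)) = 55.0364
d((-26, -28), (-6, -12)) = 25.6125
d((-26, -28), (-28, -25)) = 3.6056
d((27, -29), (-19, 27)) = 72.4707
d((27, -29), (29, -26)) = 3.6056
d((27, -29), (-6, -12)) = 37.1214
d((27, -29), (-28, -25)) = 55.1453
d((-19, 27), (29, -26)) = 71.5052
d((-19, 27), (-6, -12)) = 41.1096
d((-19, 27), (-28, -25)) = 52.7731
d((29, -26), (-6, -12)) = 37.6962
d((29, -26), (-28, -25)) = 57.0088
d((-6, -12), (-28, -25)) = 25.5539

Closest pair: (-3, -11) and (-6, -12) with distance 3.1623

The closest pair is (-3, -11) and (-6, -12) with Euclidean distance 3.1623. For 8 points, brute-force pairwise comparison is shown above. For large n, the divide-and-conquer algorithm (sort by x, recurse on halves, check the dividing strip) achieves O(n log n).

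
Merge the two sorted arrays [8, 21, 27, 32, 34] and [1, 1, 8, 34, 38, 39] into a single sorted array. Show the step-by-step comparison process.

Merging process:

Compare 8 vs 1: take 1 from right. Merged: [1]
Compare 8 vs 1: take 1 from right. Merged: [1, 1]
Compare 8 vs 8: take 8 from left. Merged: [1, 1, 8]
Compare 21 vs 8: take 8 from right. Merged: [1, 1, 8, 8]
Compare 21 vs 34: take 21 from left. Merged: [1, 1, 8, 8, 21]
Compare 27 vs 34: take 27 from left. Merged: [1, 1, 8, 8, 21, 27]
Compare 32 vs 34: take 32 from left. Merged: [1, 1, 8, 8, 21, 27, 32]
Compare 34 vs 34: take 34 from left. Merged: [1, 1, 8, 8, 21, 27, 32, 34]
Append remaining from right: [34, 38, 39]. Merged: [1, 1, 8, 8, 21, 27, 32, 34, 34, 38, 39]

Final merged array: [1, 1, 8, 8, 21, 27, 32, 34, 34, 38, 39]
Total comparisons: 8

The merged array is [1, 1, 8, 8, 21, 27, 32, 34, 34, 38, 39], requiring 8 comparisons. The merge step runs in O(n) time where n is the total number of elements.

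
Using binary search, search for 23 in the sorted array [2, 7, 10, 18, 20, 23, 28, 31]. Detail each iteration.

Binary search for 23 in [2, 7, 10, 18, 20, 23, 28, 31]:

lo=0, hi=7, mid=3, arr[mid]=18 -> 18 < 23, search right half
lo=4, hi=7, mid=5, arr[mid]=23 -> Found target at index 5!

Binary search finds 23 at index 5 after 2 comparisons. The search repeatedly halves the search space by comparing with the middle element.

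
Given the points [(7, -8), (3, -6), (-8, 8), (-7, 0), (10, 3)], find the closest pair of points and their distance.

Computing all pairwise distances among 5 points:

d((7, -8), (3, -6)) = 4.4721 <-- minimum
d((7, -8), (-8, 8)) = 21.9317
d((7, -8), (-7, 0)) = 16.1245
d((7, -8), (10, 3)) = 11.4018
d((3, -6), (-8, 8)) = 17.8045
d((3, -6), (-7, 0)) = 11.6619
d((3, -6), (10, 3)) = 11.4018
d((-8, 8), (-7, 0)) = 8.0623
d((-8, 8), (10, 3)) = 18.6815
d((-7, 0), (10, 3)) = 17.2627

Closest pair: (7, -8) and (3, -6) with distance 4.4721

The closest pair is (7, -8) and (3, -6) with Euclidean distance 4.4721. For 5 points, brute-force pairwise comparison is shown above. For large n, the divide-and-conquer algorithm (sort by x, recurse on halves, check the dividing strip) achieves O(n log n).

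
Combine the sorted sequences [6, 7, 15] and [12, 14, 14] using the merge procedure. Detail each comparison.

Merging process:

Compare 6 vs 12: take 6 from left. Merged: [6]
Compare 7 vs 12: take 7 from left. Merged: [6, 7]
Compare 15 vs 12: take 12 from right. Merged: [6, 7, 12]
Compare 15 vs 14: take 14 from right. Merged: [6, 7, 12, 14]
Compare 15 vs 14: take 14 from right. Merged: [6, 7, 12, 14, 14]
Append remaining from left: [15]. Merged: [6, 7, 12, 14, 14, 15]

Final merged array: [6, 7, 12, 14, 14, 15]
Total comparisons: 5

The merged array is [6, 7, 12, 14, 14, 15], requiring 5 comparisons. The merge step runs in O(n) time where n is the total number of elements.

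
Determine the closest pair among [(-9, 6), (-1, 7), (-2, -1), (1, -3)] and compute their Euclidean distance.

Computing all pairwise distances among 4 points:

d((-9, 6), (-1, 7)) = 8.0623
d((-9, 6), (-2, -1)) = 9.8995
d((-9, 6), (1, -3)) = 13.4536
d((-1, 7), (-2, -1)) = 8.0623
d((-1, 7), (1, -3)) = 10.198
d((-2, -1), (1, -3)) = 3.6056 <-- minimum

Closest pair: (-2, -1) and (1, -3) with distance 3.6056

The closest pair is (-2, -1) and (1, -3) with Euclidean distance 3.6056. For 4 points, brute-force pairwise comparison is shown above. For large n, the divide-and-conquer algorithm (sort by x, recurse on halves, check the dividing strip) achieves O(n log n).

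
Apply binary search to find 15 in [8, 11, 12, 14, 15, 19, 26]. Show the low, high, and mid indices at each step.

Binary search for 15 in [8, 11, 12, 14, 15, 19, 26]:

lo=0, hi=6, mid=3, arr[mid]=14 -> 14 < 15, search right half
lo=4, hi=6, mid=5, arr[mid]=19 -> 19 > 15, search left half
lo=4, hi=4, mid=4, arr[mid]=15 -> Found target at index 4!

Binary search finds 15 at index 4 after 3 comparisons. The search repeatedly halves the search space by comparing with the middle element.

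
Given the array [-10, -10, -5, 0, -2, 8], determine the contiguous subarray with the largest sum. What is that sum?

Using Kadane's algorithm on [-10, -10, -5, 0, -2, 8]:

Scanning through the array:
Position 1 (value -10): max_ending_here = -10, max_so_far = -10
Position 2 (value -5): max_ending_here = -5, max_so_far = -5
Position 3 (value 0): max_ending_here = 0, max_so_far = 0
Position 4 (value -2): max_ending_here = -2, max_so_far = 0
Position 5 (value 8): max_ending_here = 8, max_so_far = 8

Maximum subarray: [8]
Maximum sum: 8

The maximum subarray is [8] with sum 8. This subarray runs from index 5 to index 5.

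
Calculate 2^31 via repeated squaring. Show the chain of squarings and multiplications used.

Computing 2^31 by squaring (build up from 2^1; each line after the first costs one multiplication):

2^1 = 2
2^2 = (2^1)^2 = 2^2 = 4
2^3 = 2 * 2^2 = 2 * 4 = 8
2^6 = (2^3)^2 = 8^2 = 64
2^7 = 2 * 2^6 = 2 * 64 = 128
2^14 = (2^7)^2 = 128^2 = 16384
2^15 = 2 * 2^14 = 2 * 16384 = 32768
2^30 = (2^15)^2 = 32768^2 = 1073741824
2^31 = 2 * 2^30 = 2 * 1073741824 = 2147483648

Result: 2147483648
Multiplications needed: 8 (8 lines after 2^1)

2^31 = 2147483648. Using exponentiation by squaring, this requires 8 multiplications. The key idea: if the exponent is even, square the half-power; if odd, multiply by the base once.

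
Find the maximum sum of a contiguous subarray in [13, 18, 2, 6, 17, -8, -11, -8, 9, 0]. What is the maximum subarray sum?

Using Kadane's algorithm on [13, 18, 2, 6, 17, -8, -11, -8, 9, 0]:

Scanning through the array:
Position 1 (value 18): max_ending_here = 31, max_so_far = 31
Position 2 (value 2): max_ending_here = 33, max_so_far = 33
Position 3 (value 6): max_ending_here = 39, max_so_far = 39
Position 4 (value 17): max_ending_here = 56, max_so_far = 56
Position 5 (value -8): max_ending_here = 48, max_so_far = 56
Position 6 (value -11): max_ending_here = 37, max_so_far = 56
Position 7 (value -8): max_ending_here = 29, max_so_far = 56
Position 8 (value 9): max_ending_here = 38, max_so_far = 56
Position 9 (value 0): max_ending_here = 38, max_so_far = 56

Maximum subarray: [13, 18, 2, 6, 17]
Maximum sum: 56

The maximum subarray is [13, 18, 2, 6, 17] with sum 56. This subarray runs from index 0 to index 4.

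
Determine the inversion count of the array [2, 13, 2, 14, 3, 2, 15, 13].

Finding inversions in [2, 13, 2, 14, 3, 2, 15, 13]:

(1, 2): arr[1]=13 > arr[2]=2
(1, 4): arr[1]=13 > arr[4]=3
(1, 5): arr[1]=13 > arr[5]=2
(3, 4): arr[3]=14 > arr[4]=3
(3, 5): arr[3]=14 > arr[5]=2
(3, 7): arr[3]=14 > arr[7]=13
(4, 5): arr[4]=3 > arr[5]=2
(6, 7): arr[6]=15 > arr[7]=13

Total inversions: 8

The array has 8 inversion(s): (1,2), (1,4), (1,5), (3,4), (3,5), (3,7), (4,5), (6,7). Each pair (i,j) satisfies i < j and arr[i] > arr[j].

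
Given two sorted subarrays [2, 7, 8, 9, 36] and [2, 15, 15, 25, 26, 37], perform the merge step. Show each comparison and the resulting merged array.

Merging process:

Compare 2 vs 2: take 2 from left. Merged: [2]
Compare 7 vs 2: take 2 from right. Merged: [2, 2]
Compare 7 vs 15: take 7 from left. Merged: [2, 2, 7]
Compare 8 vs 15: take 8 from left. Merged: [2, 2, 7, 8]
Compare 9 vs 15: take 9 from left. Merged: [2, 2, 7, 8, 9]
Compare 36 vs 15: take 15 from right. Merged: [2, 2, 7, 8, 9, 15]
Compare 36 vs 15: take 15 from right. Merged: [2, 2, 7, 8, 9, 15, 15]
Compare 36 vs 25: take 25 from right. Merged: [2, 2, 7, 8, 9, 15, 15, 25]
Compare 36 vs 26: take 26 from right. Merged: [2, 2, 7, 8, 9, 15, 15, 25, 26]
Compare 36 vs 37: take 36 from left. Merged: [2, 2, 7, 8, 9, 15, 15, 25, 26, 36]
Append remaining from right: [37]. Merged: [2, 2, 7, 8, 9, 15, 15, 25, 26, 36, 37]

Final merged array: [2, 2, 7, 8, 9, 15, 15, 25, 26, 36, 37]
Total comparisons: 10

The merged array is [2, 2, 7, 8, 9, 15, 15, 25, 26, 36, 37], requiring 10 comparisons. The merge step runs in O(n) time where n is the total number of elements.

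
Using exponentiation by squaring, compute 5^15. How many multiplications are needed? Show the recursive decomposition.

Computing 5^15 by squaring (build up from 5^1; each line after the first costs one multiplication):

5^1 = 5
5^2 = (5^1)^2 = 5^2 = 25
5^3 = 5 * 5^2 = 5 * 25 = 125
5^6 = (5^3)^2 = 125^2 = 15625
5^7 = 5 * 5^6 = 5 * 15625 = 78125
5^14 = (5^7)^2 = 78125^2 = 6103515625
5^15 = 5 * 5^14 = 5 * 6103515625 = 30517578125

Result: 30517578125
Multiplications needed: 6 (6 lines after 5^1)

5^15 = 30517578125. Using exponentiation by squaring, this requires 6 multiplications. The key idea: if the exponent is even, square the half-power; if odd, multiply by the base once.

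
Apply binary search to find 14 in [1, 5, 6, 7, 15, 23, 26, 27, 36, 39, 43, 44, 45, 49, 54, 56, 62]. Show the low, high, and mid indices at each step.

Binary search for 14 in [1, 5, 6, 7, 15, 23, 26, 27, 36, 39, 43, 44, 45, 49, 54, 56, 62]:

lo=0, hi=16, mid=8, arr[mid]=36 -> 36 > 14, search left half
lo=0, hi=7, mid=3, arr[mid]=7 -> 7 < 14, search right half
lo=4, hi=7, mid=5, arr[mid]=23 -> 23 > 14, search left half
lo=4, hi=4, mid=4, arr[mid]=15 -> 15 > 14, search left half
lo=4 > hi=3, target 14 not found

Binary search determines that 14 is not in the array after 4 comparisons. The search space was exhausted without finding the target.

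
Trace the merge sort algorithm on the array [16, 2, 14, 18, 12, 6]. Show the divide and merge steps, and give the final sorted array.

Merge sort trace:

Split: [16, 2, 14, 18, 12, 6] -> [16, 2, 14] and [18, 12, 6]
  Split: [16, 2, 14] -> [16] and [2, 14]
    Split: [2, 14] -> [2] and [14]
    Merge: [2] + [14] -> [2, 14]
  Merge: [16] + [2, 14] -> [2, 14, 16]
  Split: [18, 12, 6] -> [18] and [12, 6]
    Split: [12, 6] -> [12] and [6]
    Merge: [12] + [6] -> [6, 12]
  Merge: [18] + [6, 12] -> [6, 12, 18]
Merge: [2, 14, 16] + [6, 12, 18] -> [2, 6, 12, 14, 16, 18]

Final sorted array: [2, 6, 12, 14, 16, 18]

The merge sort proceeds by recursively splitting the array and merging sorted halves.
After all merges, the sorted array is [2, 6, 12, 14, 16, 18].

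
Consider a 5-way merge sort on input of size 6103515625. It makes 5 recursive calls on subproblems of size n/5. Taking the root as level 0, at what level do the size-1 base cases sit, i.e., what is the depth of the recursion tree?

For divide and conquer with division factor 5:

Problem sizes at each level:
Level 0: 6103515625
Level 1: 1220703125
Level 2: 244140625
Level 3: 48828125
Level 4: 9765625
Level 5: 1953125
Level 6: 390625
Level 7: 78125
Level 8: 15625
Level 9: 3125
Level 10: 625
Level 11: 125
Level 12: 25
Level 13: 5
Level 14: 1

The root is level 0 and the size-1 base case is level 14 (the tree spans levels 0 through 14, i.e. 15 levels counting the root), so the depth is the number of divisions: log_5(6103515625) = 14

The recursion tree depth is log_5(6103515625) = 14. At each level, the problem size is divided by 5, so it takes 14 divisions to reduce to a base case of size 1. The algorithm makes 5 recursive calls at each level.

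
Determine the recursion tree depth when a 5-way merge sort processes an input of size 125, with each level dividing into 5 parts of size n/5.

For divide and conquer with division factor 5:

Problem sizes at each level:
Level 0: 125
Level 1: 25
Level 2: 5
Level 3: 1

The root is level 0 and the size-1 base case is level 3 (the tree spans levels 0 through 3, i.e. 4 levels counting the root), so the depth is the number of divisions: log_5(125) = 3

The recursion tree depth is log_5(125) = 3. At each level, the problem size is divided by 5, so it takes 3 divisions to reduce to a base case of size 1. The algorithm makes 5 recursive calls at each level.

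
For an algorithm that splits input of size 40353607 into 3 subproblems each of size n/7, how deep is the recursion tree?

For divide and conquer with division factor 7:

Problem sizes at each level:
Level 0: 40353607
Level 1: 5764801
Level 2: 823543
Level 3: 117649
Level 4: 16807
Level 5: 2401
Level 6: 343
Level 7: 49
Level 8: 7
Level 9: 1

The root is level 0 and the size-1 base case is level 9 (the tree spans levels 0 through 9, i.e. 10 levels counting the root), so the depth is the number of divisions: log_7(40353607) = 9

The recursion tree depth is log_7(40353607) = 9. At each level, the problem size is divided by 7, so it takes 9 divisions to reduce to a base case of size 1. The algorithm makes 3 recursive calls at each level.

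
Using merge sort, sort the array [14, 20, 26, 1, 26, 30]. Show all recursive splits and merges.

Merge sort trace:

Split: [14, 20, 26, 1, 26, 30] -> [14, 20, 26] and [1, 26, 30]
  Split: [14, 20, 26] -> [14] and [20, 26]
    Split: [20, 26] -> [20] and [26]
    Merge: [20] + [26] -> [20, 26]
  Merge: [14] + [20, 26] -> [14, 20, 26]
  Split: [1, 26, 30] -> [1] and [26, 30]
    Split: [26, 30] -> [26] and [30]
    Merge: [26] + [30] -> [26, 30]
  Merge: [1] + [26, 30] -> [1, 26, 30]
Merge: [14, 20, 26] + [1, 26, 30] -> [1, 14, 20, 26, 26, 30]

Final sorted array: [1, 14, 20, 26, 26, 30]

The merge sort proceeds by recursively splitting the array and merging sorted halves.
After all merges, the sorted array is [1, 14, 20, 26, 26, 30].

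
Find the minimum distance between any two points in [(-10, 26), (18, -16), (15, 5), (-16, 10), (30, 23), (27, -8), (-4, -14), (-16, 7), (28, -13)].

Computing all pairwise distances among 9 points:

d((-10, 26), (18, -16)) = 50.4777
d((-10, 26), (15, 5)) = 32.6497
d((-10, 26), (-16, 10)) = 17.088
d((-10, 26), (30, 23)) = 40.1123
d((-10, 26), (27, -8)) = 50.2494
d((-10, 26), (-4, -14)) = 40.4475
d((-10, 26), (-16, 7)) = 19.9249
d((-10, 26), (28, -13)) = 54.4518
d((18, -16), (15, 5)) = 21.2132
d((18, -16), (-16, 10)) = 42.8019
d((18, -16), (30, 23)) = 40.8044
d((18, -16), (27, -8)) = 12.0416
d((18, -16), (-4, -14)) = 22.0907
d((18, -16), (-16, 7)) = 41.0488
d((18, -16), (28, -13)) = 10.4403
d((15, 5), (-16, 10)) = 31.4006
d((15, 5), (30, 23)) = 23.4307
d((15, 5), (27, -8)) = 17.6918
d((15, 5), (-4, -14)) = 26.8701
d((15, 5), (-16, 7)) = 31.0644
d((15, 5), (28, -13)) = 22.2036
d((-16, 10), (30, 23)) = 47.8017
d((-16, 10), (27, -8)) = 46.6154
d((-16, 10), (-4, -14)) = 26.8328
d((-16, 10), (-16, 7)) = 3.0 <-- minimum
d((-16, 10), (28, -13)) = 49.6488
d((30, 23), (27, -8)) = 31.1448
d((30, 23), (-4, -14)) = 50.2494
d((30, 23), (-16, 7)) = 48.7032
d((30, 23), (28, -13)) = 36.0555
d((27, -8), (-4, -14)) = 31.5753
d((27, -8), (-16, 7)) = 45.5412
d((27, -8), (28, -13)) = 5.099
d((-4, -14), (-16, 7)) = 24.1868
d((-4, -14), (28, -13)) = 32.0156
d((-16, 7), (28, -13)) = 48.3322

Closest pair: (-16, 10) and (-16, 7) with distance 3.0

The closest pair is (-16, 10) and (-16, 7) with Euclidean distance 3.0. For 9 points, brute-force pairwise comparison is shown above. For large n, the divide-and-conquer algorithm (sort by x, recurse on halves, check the dividing strip) achieves O(n log n).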